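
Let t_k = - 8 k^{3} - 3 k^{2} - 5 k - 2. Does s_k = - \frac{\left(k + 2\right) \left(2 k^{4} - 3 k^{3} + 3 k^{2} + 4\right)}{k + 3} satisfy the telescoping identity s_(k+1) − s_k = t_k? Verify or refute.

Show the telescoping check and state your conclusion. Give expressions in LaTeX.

s_(k+1) = -(k + 3)*(2*(k + 1)**4 - 3*(k + 1)**3 + 3*(k + 1)**2 + 4)/(k + 4)
s_(k+1) − s_k = (-8*k**5 - 53*k**4 - 92*k**3 - 62*k**2 - 57*k - 22)/(k**2 + 7*k + 12)
(s_(k+1) − s_k) − t_k = (6*k**4 + 30*k**3 + 11*k**2 + 17*k + 2)/(k**2 + 7*k + 12)

Invalid: residual \frac{6 k^{4} + 30 k^{3} + 11 k^{2} + 17 k + 2}{k^{2} + 7 k + 12} ≠ 0.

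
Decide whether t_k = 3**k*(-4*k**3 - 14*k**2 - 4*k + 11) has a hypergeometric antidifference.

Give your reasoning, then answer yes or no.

The ratio is 3*(4*k**3 + 26*k**2 + 44*k + 11)/(4*k**3 + 14*k**2 + 4*k - 11).
Normal form (A,B,C) = (3, 1, k**3 + 7*k**2/2 + k - 11/4).
Set up (3)·f(k+1) − (1)·f(k) − (k**3 + 7*k**2/2 + k - 11/4) = 0.
deg f ≤ 3 (via 0,0,3).
Match coefficients ⇒ f(k) = (2*k**3 - 2*k**2 - k - 4)/4.
Certificate R = B(k−1)f/C = (2*k**3 - 2*k**2 - k - 4)/(4*k**3 + 14*k**2 + 4*k - 11) gives s_k = 3**k*(-2*k**3 + 2*k**2 + k + 4).
Check: Δs_k = 3**k*(-4*k**3 - 14*k**2 - 4*k + 11). ✓

Yes. s_k = 3**k*(-2*k**3 + 2*k**2 + k + 4).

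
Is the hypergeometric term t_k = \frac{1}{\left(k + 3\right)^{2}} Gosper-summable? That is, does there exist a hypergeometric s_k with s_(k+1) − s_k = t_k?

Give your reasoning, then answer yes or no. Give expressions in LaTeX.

t_(k+1)/t_k = (k + 3)**2/(k + 4)**2.
Take A(k)=k**2 + 6*k + 9, B(k)=k**2 + 8*k + 16, C(k)=1.
Set up (k**2 + 6*k + 9)·f(k+1) − (k**2 + 6*k + 9)·f(k) − (1) = 0.
From deg A=2, deg B=2, deg C=0: d=0.
Generic f = c0 gives residual -1; -1 = 0 cannot hold, so t_k is not Gosper-summable.

No; the coefficient equations for f are inconsistent.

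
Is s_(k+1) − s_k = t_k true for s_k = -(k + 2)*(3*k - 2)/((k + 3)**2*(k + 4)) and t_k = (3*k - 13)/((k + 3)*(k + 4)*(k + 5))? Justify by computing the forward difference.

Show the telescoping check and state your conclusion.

Invalid: residual (-6*k**2 - 9*k + 49)/(k**5 + 19*k**4 + 143*k**3 + 533*k**2 + 984*k + 720) ≠ 0.

s_(k+1) = -(k + 3)*(3*k + 1)/((k + 4)**2*(k + 5))
s_(k+1) − s_k = ((k + 2)*(k + 4)*(k + 5)*(3*k - 2) - (k + 3)**3*(3*k + 1))/((k + 3)**2*(k + 4)**2*(k + 5))
(s_(k+1) − s_k) − t_k = (-6*k**2 - 9*k + 49)/(k**5 + 19*k**4 + 143*k**3 + 533*k**2 + 984*k + 720)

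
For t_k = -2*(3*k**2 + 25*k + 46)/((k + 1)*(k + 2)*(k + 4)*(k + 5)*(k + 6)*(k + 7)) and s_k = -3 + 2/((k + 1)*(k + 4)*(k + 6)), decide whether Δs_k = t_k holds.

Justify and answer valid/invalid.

s_(k+1) = -3 + 2/((k + 2)*(k + 5)*(k + 7))
s_(k+1) − s_k = 2/((k + 2)*(k + 5)*(k + 7)) - 2/((k + 1)*(k + 4)*(k + 6))
(s_(k+1) − s_k) − t_k = 0

Valid — Δs_k = t_k.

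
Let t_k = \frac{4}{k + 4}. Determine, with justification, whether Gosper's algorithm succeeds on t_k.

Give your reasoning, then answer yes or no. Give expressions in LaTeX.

Ratio r(k) = (k + 4)/(k + 5).
Gosper form: A/B · C(k+1)/C(k) with A=k + 4, B=k + 5, C=1.
Key eq: (k + 4)·f(k+1) = (k + 4)·f(k) + (1).
d = 0 from the (1,1,0) case.
Write f(k) = c0. Then LHS − RHS = -1, requiring -1 = 0: contradictory. No certificate.

No; the coefficient equations for f are inconsistent.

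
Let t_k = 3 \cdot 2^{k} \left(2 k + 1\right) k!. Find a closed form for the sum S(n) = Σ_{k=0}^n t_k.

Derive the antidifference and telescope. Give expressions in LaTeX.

Compute t_(k+1)/t_k: get 2*(k + 1)*(2*k + 3)/(2*k + 1).
So A=2*k + 2 and B=1, with C=k + 1/2.
f must satisfy (2*k + 2)·f(k+1) − (1)·f(k) = k + 1/2.
deg f ≤ 0 (via 1,0,1).
Match coefficients ⇒ f(k) = 1/2.
Certificate R = B(k−1)f/C = 1/(2*k + 1) gives s_k = 3*2**k*factorial(k).
Δs = 3*2**k*(2*k + 1)*factorial(k), as required.
Evaluate: s_(n+1) = 6*2**n*factorial(n + 1); subtract s_(0) = 3 ⇒ S(n) = 6*2**n*factorial(n + 1) - 3.

S(n) = 6 \cdot 2^{n} \left(n + 1\right)! - 3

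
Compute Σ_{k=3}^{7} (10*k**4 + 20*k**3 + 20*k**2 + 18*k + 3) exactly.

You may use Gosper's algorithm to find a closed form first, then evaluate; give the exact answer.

Σ = 65255

Step 1: r(k) = (10*k**4 + 60*k**3 + 140*k**2 + 158*k + 71)/(10*k**4 + 20*k**3 + 20*k**2 + 18*k + 3).
So A=1 and B=1, with C=k**4 + 2*k**3 + 2*k**2 + 9*k/5 + 3/10.
f must satisfy (1)·f(k+1) − (1)·f(k) = k**4 + 2*k**3 + 2*k**2 + 9*k/5 + 3/10.
From deg A=0, deg B=0, deg C=4: d=5.
Coefficient equations give f(k) = k*(2*k**4 + 4*k - 3)/10.
Certificate R = B(k−1)f/C = k*(2*k**4 + 4*k - 3)/(10*k**4 + 20*k**3 + 20*k**2 + 18*k + 3) gives s_k = k*(2*k**4 + 4*k - 3).
Check: Δs_k = 10*k**4 + 20*k**3 + 20*k**2 + 18*k + 3. ✓
Σ_(k=3)^(7) t_k = s_(8) − s_(3) = 65768 − (513) = 65255.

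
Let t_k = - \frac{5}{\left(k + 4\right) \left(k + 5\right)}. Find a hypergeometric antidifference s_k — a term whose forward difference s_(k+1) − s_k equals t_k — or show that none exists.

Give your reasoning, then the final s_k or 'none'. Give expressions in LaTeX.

r(k) = (k + 4)/(k + 6) after simplifying.
Gosper form: A/B · C(k+1)/C(k) with A=k + 4, B=k + 6, C=1.
Set up (k + 4)·f(k+1) − (k + 5)·f(k) − (1) = 0.
deg f ≤ 1 (via 1,1,0).
Coefficient equations give f(k) = k/4.
R(k) = B(k−1)·f(k)/C(k) = k*(k + 5)/4; s_k = R·t_k = -5*k/(4*k + 16).
s_(k+1) − s_k = -5/(k**2 + 9*k + 20) = t_k.

s_k = - \frac{5 k}{4 k + 16}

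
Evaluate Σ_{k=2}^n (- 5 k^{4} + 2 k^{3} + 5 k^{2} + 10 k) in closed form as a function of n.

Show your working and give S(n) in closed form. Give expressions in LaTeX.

Compute t_(k+1)/t_k: get (5*k**4 + 18*k**3 + 19*k**2 - 6*k - 12)/(k*(5*k**3 - 2*k**2 - 5*k - 10)).
So A=1 and B=1, with C=k**4 - 2*k**3/5 - k**2 - 2*k.
Set up (1)·f(k+1) − (1)·f(k) − (k**4 - 2*k**3/5 - k**2 - 2*k) = 0.
Degrees (0,0,4) ⇒ d ≤ 5.
Match coefficients ⇒ f(k) = k*(k - 1)*(k**3 - 2*k**2 - k - 4)/5.
Get s_k = R·t_k = k*(-k**4 + 3*k**3 - k**2 + 3*k - 4) with R(k) = B(k−1)f(k)/C(k) = (k - 1)*(k**3 - 2*k**2 - k - 4)/(5*k**3 - 2*k**2 - 5*k - 10).
Check: Δs_k = k*(-5*k**3 + 2*k**2 + 5*k + 10). ✓
Evaluate: s_(n+1) = n*(-n**4 - 2*n**3 + n**2 + 8*n + 6); subtract s_(2) = 12 ⇒ S(n) = -n**5 - 2*n**4 + n**3 + 8*n**2 + 6*n - 12.

S(n) = - n^{5} - 2 n^{4} + n^{3} + 8 n^{2} + 6 n - 12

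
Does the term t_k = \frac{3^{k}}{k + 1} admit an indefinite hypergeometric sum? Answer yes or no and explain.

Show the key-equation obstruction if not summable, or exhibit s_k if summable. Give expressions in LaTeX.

No — negative degree bound, so no certificate f.

Step 1: r(k) = 3*(k + 1)/(k + 2).
Take A(k)=3*k + 3, B(k)=k + 2, C(k)=1.
Key eq: (3*k + 3)·f(k+1) = (k + 1)·f(k) + (1).
From deg A=1, deg B=1, deg C=0: d=-1.
d = -1 < 0 ⇒ no nonzero polynomial f; not summable.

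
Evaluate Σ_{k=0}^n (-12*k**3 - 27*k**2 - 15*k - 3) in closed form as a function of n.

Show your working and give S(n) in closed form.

S(n) = -3*n**4 - 15*n**3 - 24*n**2 - 15*n - 3

Compute t_(k+1)/t_k: get (4*k**3 + 21*k**2 + 35*k + 19)/(4*k**3 + 9*k**2 + 5*k + 1).
Gosper form: A/B · C(k+1)/C(k) with A=1, B=1, C=k**3 + 9*k**2/4 + 5*k/4 + 1/4.
Set up (1)·f(k+1) − (1)·f(k) − (k**3 + 9*k**2/4 + 5*k/4 + 1/4) = 0.
Degrees (0,0,3) ⇒ d ≤ 4.
Solve for f: f(k) = k**2*(k**2 + k - 1)/4 (degree 4 ≤ 4).
Then R = B(k−1)f/C = k**2*(k**2 + k - 1)/(4*k**3 + 9*k**2 + 5*k + 1), so s_k = R(k)·t_k = 3*k**2*(-k**2 - k + 1).
Δs = -12*k**3 - 27*k**2 - 15*k - 3, as required.
Telescope: S(n) = s_(n+1) − s_(0) = -3*n**4 - 15*n**3 - 24*n**2 - 15*n - 3 − (0) = -3*n**4 - 15*n**3 - 24*n**2 - 15*n - 3.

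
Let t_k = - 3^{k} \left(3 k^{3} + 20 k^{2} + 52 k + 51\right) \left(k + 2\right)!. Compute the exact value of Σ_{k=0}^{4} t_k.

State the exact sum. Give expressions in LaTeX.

Σ = -46539354

r(k) = 3*(3*k**4 + 38*k**3 + 188*k**2 + 429*k + 378)/(3*k**3 + 20*k**2 + 52*k + 51) after simplifying.
So A=3*k + 9 and B=1, with C=k**3 + 20*k**2/3 + 52*k/3 + 17.
Solve (3*k + 9)·f(k+1) − (1)·f(k) = k**3 + 20*k**2/3 + 52*k/3 + 17.
Degrees (1,0,3) ⇒ d ≤ 2.
Solve for f: f(k) = (k**2 + 2*k + 3)/3 (degree 2 ≤ 2).
Get s_k = R·t_k = -3**k*(k**2 + 2*k + 3)*factorial(k + 2) with R(k) = B(k−1)f(k)/C(k) = (k**2 + 2*k + 3)/(3*k**3 + 20*k**2 + 52*k + 51).
Check: Δs_k = -3**k*(3*k**3 + 20*k**2 + 52*k + 51)*factorial(k + 2). ✓
Σ_(k=0)^(4) t_k = s_(5) − s_(0) = -46539360 − (-6) = -46539354.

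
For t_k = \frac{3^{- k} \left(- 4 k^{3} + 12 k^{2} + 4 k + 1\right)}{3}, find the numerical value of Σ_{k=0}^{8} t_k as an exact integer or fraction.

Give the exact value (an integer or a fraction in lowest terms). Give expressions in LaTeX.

Step 1: r(k) = (4*k**3 - 16*k - 13)/(3*(4*k**3 - 12*k**2 - 4*k - 1)).
Take A(k)=1/3, B(k)=1, C(k)=k**3 - 3*k**2 - k - 1/4.
f must satisfy (1/3)·f(k+1) − (1)·f(k) = k**3 - 3*k**2 - k - 1/4.
deg f ≤ 3 (via 0,0,3).
Coefficient equations give f(k) = -3*(2*k**3 - 3*k**2 - 2*k - 2)/4.
Then R = B(k−1)f/C = -3*(2*k**3 - 3*k**2 - 2*k - 2)/(4*k**3 - 12*k**2 - 4*k - 1), so s_k = R(k)·t_k = (2*k**3 - 3*k**2 - 2*k - 2)/3**k.
Δs = (-4*k**3 + 12*k**2 + 4*k + 1)/(3*3**k), as required.
Σ_(k=0)^(8) t_k = s_(9) − s_(0) = 1195/19683 − (-2) = 40561/19683.

Σ = 40561/19683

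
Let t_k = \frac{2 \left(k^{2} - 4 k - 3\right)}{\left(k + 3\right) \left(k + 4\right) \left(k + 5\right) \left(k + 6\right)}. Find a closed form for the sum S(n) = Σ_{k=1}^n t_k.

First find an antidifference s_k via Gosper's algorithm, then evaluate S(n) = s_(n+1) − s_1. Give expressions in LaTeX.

S(n) = \frac{n \left(n^{2} - 15 n - 31\right)}{15 \left(n^{3} + 15 n^{2} + 74 n + 120\right)}

Compute t_(k+1)/t_k: get (k + 3)*(4*k - (k + 1)**2 + 7)/((k + 7)*(-k**2 + 4*k + 3)).
Gosper form: A/B · C(k+1)/C(k) with A=k + 3, B=k + 7, C=k**2 - 4*k - 3.
Set up (k + 3)·f(k+1) − (k + 6)·f(k) − (k**2 - 4*k - 3) = 0.
Degrees (1,1,2) ⇒ d ≤ 3.
Solve for f: f(k) = k*(k**2 - 28*k - 13)/40 (degree 3 ≤ 3).
Certificate R = B(k−1)f/C = k*(k + 6)*(k**2 - 28*k - 13)/(40*(k**2 - 4*k - 3)) gives s_k = k*(k**2 - 28*k - 13)/(20*(k + 3)*(k + 4)*(k + 5)).
Verify: 2*(k**2 - 4*k - 3)/(k**4 + 18*k**3 + 119*k**2 + 342*k + 360) matches t_k.
Telescope: S(n) = s_(n+1) − s_(1) = (n**3 - 25*n**2 - 66*n - 40)/(20*(n**3 + 15*n**2 + 74*n + 120)) − (-1/60) = n*(n**2 - 15*n - 31)/(15*(n**3 + 15*n**2 + 74*n + 120)).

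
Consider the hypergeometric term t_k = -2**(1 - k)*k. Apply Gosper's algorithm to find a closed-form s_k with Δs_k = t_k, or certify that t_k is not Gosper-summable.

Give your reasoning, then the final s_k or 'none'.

s_k = 2**(2 - k)*(k + 1)

Step 1: r(k) = (k + 1)/(2*k).
Normal form (A,B,C) = (1/2, 1, k).
Set up (1/2)·f(k+1) − (1)·f(k) − (k) = 0.
From deg A=0, deg B=0, deg C=1: d=1.
Solving with deg f ≤ 1: f(k) = -2*(k + 1).
Certificate R = B(k−1)f/C = -2*(k + 1)/k gives s_k = 2**(2 - k)*(k + 1).
Verify: -2**(1 - k)*k matches t_k.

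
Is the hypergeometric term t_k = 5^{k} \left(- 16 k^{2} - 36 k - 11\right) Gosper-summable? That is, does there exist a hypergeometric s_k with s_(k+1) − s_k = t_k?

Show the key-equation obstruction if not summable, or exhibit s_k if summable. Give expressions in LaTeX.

Ratio r(k) = 5*(16*k**2 + 68*k + 63)/(16*k**2 + 36*k + 11).
Normal form (A,B,C) = (5, 1, k**2 + 9*k/4 + 11/16).
Set up (5)·f(k+1) − (1)·f(k) − (k**2 + 9*k/4 + 11/16) = 0.
deg f ≤ 2 (via 0,0,2).
Solve for f: f(k) = (4*k**2 - k - 1)/16 (degree 2 ≤ 2).
Then R = B(k−1)f/C = (4*k**2 - k - 1)/(16*k**2 + 36*k + 11), so s_k = R(k)·t_k = 5**k*(-4*k**2 + k + 1).
Check: Δs_k = 5**k*(-16*k**2 - 36*k - 11). ✓

Yes. s_k = 5^{k} \left(- 4 k^{2} + k + 1\right).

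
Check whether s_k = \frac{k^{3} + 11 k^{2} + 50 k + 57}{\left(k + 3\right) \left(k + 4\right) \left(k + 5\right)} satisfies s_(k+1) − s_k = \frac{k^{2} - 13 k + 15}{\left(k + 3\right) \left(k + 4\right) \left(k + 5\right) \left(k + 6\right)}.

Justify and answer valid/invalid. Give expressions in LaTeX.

Valid: the claim telescopes to t_k.

s_(k+1) = (50*k + (k + 1)**3 + 11*(k + 1)**2 + 107)/((k + 4)*(k + 5)*(k + 6))
s_(k+1) − s_k = (k**2 - 13*k + 15)/(k**4 + 18*k**3 + 119*k**2 + 342*k + 360)
(s_(k+1) − s_k) − t_k = 0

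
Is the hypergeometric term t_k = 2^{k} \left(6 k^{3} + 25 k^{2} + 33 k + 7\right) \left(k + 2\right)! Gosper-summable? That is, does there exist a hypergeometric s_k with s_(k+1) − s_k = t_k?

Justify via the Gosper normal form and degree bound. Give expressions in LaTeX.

Ratio r(k) = 2*(6*k**4 + 61*k**3 + 230*k**2 + 374*k + 213)/(6*k**3 + 25*k**2 + 33*k + 7).
Gosper form: A/B · C(k+1)/C(k) with A=2*k + 6, B=1, C=k**3 + 25*k**2/6 + 11*k/2 + 7/6.
Solve (2*k + 6)·f(k+1) − (1)·f(k) = k**3 + 25*k**2/6 + 11*k/2 + 7/6.
Bound: deg f ≤ 2.
Match coefficients ⇒ f(k) = (3*k**2 - k - 1)/6.
Certificate R = B(k−1)f/C = (3*k**2 - k - 1)/(6*k**3 + 25*k**2 + 33*k + 7) gives s_k = 2**k*(3*k**2 - k - 1)*factorial(k + 2).
Δs = 2**k*(6*k**3 + 25*k**2 + 33*k + 7)*factorial(k + 2), as required.

Yes. s_k = 2^{k} \left(3 k^{2} - k - 1\right) \left(k + 2\right)!.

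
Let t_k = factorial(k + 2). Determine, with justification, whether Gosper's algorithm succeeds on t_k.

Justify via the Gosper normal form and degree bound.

No; the degree bound rules out any f.

Ratio r(k) = k + 3.
Gosper form: A/B · C(k+1)/C(k) with A=k + 3, B=1, C=1.
Key eq: (k + 3)·f(k+1) = (1)·f(k) + (1).
Degrees (1,0,0) ⇒ d ≤ -1.
Bound -1 < 0, so the key equation has no polynomial solution.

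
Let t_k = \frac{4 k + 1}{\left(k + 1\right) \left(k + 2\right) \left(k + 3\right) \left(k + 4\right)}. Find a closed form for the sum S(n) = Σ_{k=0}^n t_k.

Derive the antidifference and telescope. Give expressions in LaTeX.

S(n) = \frac{n^{3} + 9 n^{2} + 14 n + 6}{6 \left(n^{3} + 9 n^{2} + 26 n + 24\right)}

Compute t_(k+1)/t_k: get (k + 1)*(4*k + 5)/((k + 5)*(4*k + 1)).
Gosper form: A/B · C(k+1)/C(k) with A=k + 1, B=k + 5, C=k + 1/4.
Need (k + 1)·f(k+1) − (k + 4)·f(k) = k + 1/4.
From deg A=1, deg B=1, deg C=1: d=3.
Solve for f: f(k) = k*(k**2 + 6*k - 1)/24 (degree 3 ≤ 3).
Get s_k = R·t_k = k*(k**2 + 6*k - 1)/(6*(k + 1)*(k + 2)*(k + 3)) with R(k) = B(k−1)f(k)/C(k) = k*(k + 4)*(k**2 + 6*k - 1)/(6*(4*k + 1)).
Verify: (4*k + 1)/(k**4 + 10*k**3 + 35*k**2 + 50*k + 24) matches t_k.
s_(n+1) = (n**3 + 9*n**2 + 14*n + 6)/(6*(n**3 + 9*n**2 + 26*n + 24)) and s_(0) = 0, so S(n) = (n**3 + 9*n**2 + 14*n + 6)/(6*(n**3 + 9*n**2 + 26*n + 24)).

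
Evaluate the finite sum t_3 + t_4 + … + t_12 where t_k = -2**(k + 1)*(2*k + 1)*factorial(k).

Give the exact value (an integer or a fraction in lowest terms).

Σ = -102023508787104

Step 1: r(k) = 2*(k + 1)*(2*k + 3)/(2*k + 1).
Factor: A=2*k + 2; B=1; C=k + 1/2.
Set up (2*k + 2)·f(k+1) − (1)·f(k) − (k + 1/2) = 0.
deg f ≤ 0 (via 1,0,1).
Match coefficients ⇒ f(k) = 1/2.
Then R = B(k−1)f/C = 1/(2*k + 1), so s_k = R(k)·t_k = -2**(k + 1)*factorial(k).
s_(k+1) − s_k = -2**(k + 1)*(2*k + 1)*factorial(k) = t_k.
Telescoping: Σ = s_(13) − s_(3) = -102023508787200 − (-96) = -102023508787104.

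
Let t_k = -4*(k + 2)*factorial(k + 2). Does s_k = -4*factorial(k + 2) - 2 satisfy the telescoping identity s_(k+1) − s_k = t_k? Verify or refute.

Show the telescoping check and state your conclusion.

s_(k+1) = -4*factorial(k + 3) - 2
s_(k+1) − s_k = -4*(k + 2)*factorial(k + 2)
(s_(k+1) − s_k) − t_k = 0

valid; difference matches t_k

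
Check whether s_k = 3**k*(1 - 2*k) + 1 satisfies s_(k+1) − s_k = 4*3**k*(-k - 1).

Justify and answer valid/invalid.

s_(k+1) = -3*3**k*(2*k + 1) + 1
s_(k+1) − s_k = 4*3**k*(-k - 1)
(s_(k+1) − s_k) − t_k = 0

Valid — Δs_k = t_k.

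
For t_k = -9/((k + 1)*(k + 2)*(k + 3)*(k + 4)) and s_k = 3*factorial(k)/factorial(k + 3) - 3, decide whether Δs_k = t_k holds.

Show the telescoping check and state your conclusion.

s_(k+1) = 3*factorial(k + 1)/factorial(k + 4) - 3
s_(k+1) − s_k = -9/((k + 1)*(k + 2)*(k + 3)*(k + 4))
(s_(k+1) − s_k) − t_k = 0

Valid — Δs_k = t_k.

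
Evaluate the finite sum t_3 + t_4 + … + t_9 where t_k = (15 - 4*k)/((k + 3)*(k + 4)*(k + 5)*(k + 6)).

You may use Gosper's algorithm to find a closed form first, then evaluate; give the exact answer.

Σ = -59/21840

Step 1: r(k) = (k + 3)*(4*k - 11)/((k + 7)*(4*k - 15)).
A = k + 3, B = k + 7, C = k - 15/4.
Need (k + 3)·f(k+1) − (k + 6)·f(k) = k - 15/4.
deg f ≤ 3 (via 1,1,1).
Coefficient equations give f(k) = -k*(k**2 + 12*k + 87)/80.
R(k) = B(k−1)·f(k)/C(k) = -k*(k + 6)*(k**2 + 12*k + 87)/(20*(4*k - 15)); s_k = R·t_k = k*(k**2 + 12*k + 87)/(20*(k + 3)*(k + 4)*(k + 5)).
Check: Δs_k = (15 - 4*k)/(k**4 + 18*k**3 + 119*k**2 + 342*k + 360). ✓
Sum = s_(10) − s_(3); s_(10) = 307/5460, s_(3) = 33/560 ⇒ -59/21840.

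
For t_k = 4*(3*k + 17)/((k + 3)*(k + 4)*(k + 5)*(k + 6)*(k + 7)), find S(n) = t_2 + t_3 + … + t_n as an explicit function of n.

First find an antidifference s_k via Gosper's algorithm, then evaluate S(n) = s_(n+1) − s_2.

Compute t_(k+1)/t_k: get (k + 3)*(3*k + 20)/((k + 8)*(3*k + 17)).
A = k + 3, B = k + 8, C = k + 17/3.
f must satisfy (k + 3)·f(k+1) − (k + 7)·f(k) = k + 17/3.
Bound: deg f ≤ 4.
Coefficient equations give f(k) = k*(k + 5)*(k**2 + 13*k + 54)/216.
Then R = B(k−1)f/C = k*(k + 5)*(k + 7)*(k**2 + 13*k + 54)/(72*(3*k + 17)), so s_k = R(k)·t_k = k*(k**2 + 13*k + 54)/(18*(k**3 + 13*k**2 + 54*k + 72)).
Verify: 4*(3*k + 17)/(k**5 + 25*k**4 + 245*k**3 + 1175*k**2 + 2754*k + 2520) matches t_k.
Telescope: S(n) = s_(n+1) − s_(2) = (n**3 + 16*n**2 + 83*n + 68)/(18*(n**3 + 16*n**2 + 83*n + 140)) − (7/180) = (n**3 + 16*n**2 + 83*n - 100)/(60*(n**3 + 16*n**2 + 83*n + 140)).

S(n) = (n**3 + 16*n**2 + 83*n - 100)/(60*(n**3 + 16*n**2 + 83*n + 140))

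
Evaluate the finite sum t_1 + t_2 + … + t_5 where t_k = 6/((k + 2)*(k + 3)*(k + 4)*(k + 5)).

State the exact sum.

The ratio is (k + 2)/(k + 6).
Take A(k)=k + 2, B(k)=k + 6, C(k)=1.
Solve (k + 2)·f(k+1) − (k + 5)·f(k) = 1.
d = 3 from the (1,1,0) case.
Solve for f: f(k) = k*(k**2 + 9*k + 26)/72 (degree 3 ≤ 3).
Certificate R = B(k−1)f/C = k*(k + 5)*(k**2 + 9*k + 26)/72 gives s_k = k*(k**2 + 9*k + 26)/(12*(k + 2)*(k + 3)*(k + 4)).
Verify: 6/(k**4 + 14*k**3 + 71*k**2 + 154*k + 120) matches t_k.
Sum = s_(6) − s_(1); s_(6) = 29/360, s_(1) = 1/20 ⇒ 11/360.

Σ = 11/360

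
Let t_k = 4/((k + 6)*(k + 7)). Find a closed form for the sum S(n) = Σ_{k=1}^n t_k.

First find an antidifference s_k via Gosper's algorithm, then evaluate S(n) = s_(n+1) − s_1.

S(n) = 4*n/(7*(n + 7))

Ratio r(k) = (k + 6)/(k + 8).
So A=k + 6 and B=k + 8, with C=1.
Need (k + 6)·f(k+1) − (k + 7)·f(k) = 1.
deg f ≤ 1 (via 1,1,0).
Coefficient equations give f(k) = k/6.
Get s_k = R·t_k = 2*k/(3*(k + 6)) with R(k) = B(k−1)f(k)/C(k) = k*(k + 7)/6.
Check: Δs_k = 4/(k**2 + 13*k + 42). ✓
Σ_(k=1)^n t_k = s_(n+1) − s_(1) = (2*(n + 1)/(3*(n + 7))) − (2/21), i.e. 4*n/(7*(n + 7)).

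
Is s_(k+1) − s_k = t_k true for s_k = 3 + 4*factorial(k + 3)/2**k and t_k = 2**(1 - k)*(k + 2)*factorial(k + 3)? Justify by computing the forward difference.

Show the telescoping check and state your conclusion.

s_(k+1) = 4*2**(-k - 1)*factorial(k + 4) + 3
s_(k+1) − s_k = 2**(1 - k)*(k + 2)*factorial(k + 3)
(s_(k+1) − s_k) − t_k = 0

valid (s_(k+1) − s_k reduces to t_k)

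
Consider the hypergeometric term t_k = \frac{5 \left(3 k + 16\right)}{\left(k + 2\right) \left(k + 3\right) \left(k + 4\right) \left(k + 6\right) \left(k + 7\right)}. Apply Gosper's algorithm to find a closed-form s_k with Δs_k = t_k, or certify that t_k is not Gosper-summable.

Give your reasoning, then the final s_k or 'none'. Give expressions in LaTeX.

s_k = \frac{5 k \left(k^{2} + 11 k + 36\right)}{36 \left(k^{3} + 11 k^{2} + 36 k + 36\right)}

Step 1: r(k) = (k + 2)*(k + 6)*(3*k + 19)/((k + 5)*(k + 8)*(3*k + 16)).
So A=k + 2 and B=k + 8, with C=k**2 + 31*k/3 + 80/3.
Solve (k + 2)·f(k+1) − (k + 7)·f(k) = k**2 + 31*k/3 + 80/3.
From deg A=1, deg B=1, deg C=2: d=5.
A polynomial solution: f(k) = k*(k + 4)*(k + 5)*(k**2 + 11*k + 36)/108.
So s_k = (B(k−1)f/C)·t_k = (k*(k + 4)*(k + 7)*(k**2 + 11*k + 36)/(36*(3*k + 16)))·t_k = 5*k*(k**2 + 11*k + 36)/(36*(k**3 + 11*k**2 + 36*k + 36)).
Verify: 5*(3*k + 16)/(k**5 + 22*k**4 + 185*k**3 + 740*k**2 + 1404*k + 1008) matches t_k.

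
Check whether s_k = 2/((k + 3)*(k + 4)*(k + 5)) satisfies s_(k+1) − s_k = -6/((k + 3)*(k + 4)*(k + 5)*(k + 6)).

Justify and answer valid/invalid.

valid (s_(k+1) − s_k reduces to t_k)

s_(k+1) = 2/((k + 4)*(k + 5)*(k + 6))
s_(k+1) − s_k = -6/((k + 3)*(k + 4)*(k + 5)*(k + 6))
(s_(k+1) − s_k) − t_k = 0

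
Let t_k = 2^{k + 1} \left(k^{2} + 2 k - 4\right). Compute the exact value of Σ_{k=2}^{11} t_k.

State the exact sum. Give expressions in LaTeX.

Σ = 966672

Step 1: r(k) = 2*(k**2 + 4*k - 1)/(k**2 + 2*k - 4).
Take A(k)=2, B(k)=1, C(k)=k**2 + 2*k - 4.
f must satisfy (2)·f(k+1) − (1)·f(k) = k**2 + 2*k - 4.
From deg A=0, deg B=0, deg C=2: d=2.
Match coefficients ⇒ f(k) = k**2 - 2*k - 2.
Get s_k = R·t_k = 2**(k + 1)*(k**2 - 2*k - 2) with R(k) = B(k−1)f(k)/C(k) = (k**2 - 2*k - 2)/(k**2 + 2*k - 4).
Δs = 2**(k + 1)*(k**2 + 2*k - 4), as required.
Σ_(k=2)^(11) t_k = s_(12) − s_(2) = 966656 − (-16) = 966672.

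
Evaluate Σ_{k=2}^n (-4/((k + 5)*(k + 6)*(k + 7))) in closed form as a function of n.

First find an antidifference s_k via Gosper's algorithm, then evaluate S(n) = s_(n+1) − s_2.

S(n) = (-n**2 - 13*n + 14)/(28*(n**2 + 13*n + 42))

Ratio r(k) = (k + 5)/(k + 8).
Normal form (A,B,C) = (k + 5, k + 8, 1).
Set up (k + 5)·f(k+1) − (k + 7)·f(k) − (1) = 0.
Degrees (1,1,0) ⇒ d ≤ 2.
A polynomial solution: f(k) = k*(k + 11)/60.
Certificate R = B(k−1)f/C = k*(k + 7)*(k + 11)/60 gives s_k = k*(-k - 11)/(15*(k + 5)*(k + 6)).
Check: Δs_k = -4/(k**3 + 18*k**2 + 107*k + 210). ✓
Telescope: S(n) = s_(n+1) − s_(2) = (-n**2 - 13*n - 12)/(15*(n**2 + 13*n + 42)) − (-13/420) = (-n**2 - 13*n + 14)/(28*(n**2 + 13*n + 42)).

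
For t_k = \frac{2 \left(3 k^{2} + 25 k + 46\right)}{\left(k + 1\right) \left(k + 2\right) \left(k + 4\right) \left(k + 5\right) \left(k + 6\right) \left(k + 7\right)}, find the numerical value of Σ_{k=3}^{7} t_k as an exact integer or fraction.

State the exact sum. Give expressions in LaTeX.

Σ = 5/756

t_(k+1)/t_k = (k + 1)*(k + 4)*(25*k + 3*(k + 1)**2 + 71)/((k + 3)*(k + 8)*(3*k**2 + 25*k + 46)).
Gosper form: A/B · C(k+1)/C(k) with A=k + 1, B=k + 8, C=k**3 + 34*k**2/3 + 121*k/3 + 46.
f must satisfy (k + 1)·f(k+1) − (k + 7)·f(k) = k**3 + 34*k**2/3 + 121*k/3 + 46.
Bound: deg f ≤ 6.
Coefficient equations give f(k) = k*(k + 2)*(k + 3)*(k + 5)*(k**2 + 11*k + 34)/72.
Certificate R = B(k−1)f/C = k*(k + 2)*(k + 5)*(k + 7)*(k**2 + 11*k + 34)/(24*(3*k**2 + 25*k + 46)) gives s_k = k*(k**2 + 11*k + 34)/(12*(k**3 + 11*k**2 + 34*k + 24)).
Δs = 2*(3*k**2 + 25*k + 46)/(k**6 + 25*k**5 + 247*k**4 + 1219*k**3 + 3112*k**2 + 3796*k + 1680), as required.
Evaluate s at k=8 and k=3: 31/378 and 19/252; difference 5/756.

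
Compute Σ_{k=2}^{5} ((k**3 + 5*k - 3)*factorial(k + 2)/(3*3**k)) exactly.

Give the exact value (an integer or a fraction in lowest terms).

The ratio is (k + 3)*(5*k + (k + 1)**3 + 2)/(3*(k**3 + 5*k - 3)).
A = k/3 + 1, B = 1, C = k**3 + 5*k - 3.
Solve (k/3 + 1)·f(k+1) − (1)·f(k) = k**3 + 5*k - 3.
d = 2 from the (1,0,3) case.
Solving with deg f ≤ 2: f(k) = 3*k*(k - 2).
Get s_k = R·t_k = k*(k - 2)*factorial(k + 2)/3**k with R(k) = B(k−1)f(k)/C(k) = 3*k*(k - 2)/(k**3 + 5*k - 3).
s_(k+1) − s_k = (k**3 + 5*k - 3)*factorial(k + 2)/(3*3**k) = t_k.
Σ_(k=2)^(5) t_k = s_(6) − s_(2) = 35840/27 − (0) = 35840/27.

Σ = 35840/27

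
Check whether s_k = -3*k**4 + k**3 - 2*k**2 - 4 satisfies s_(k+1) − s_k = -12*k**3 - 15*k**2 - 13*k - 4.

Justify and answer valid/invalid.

s_(k+1) = -3*(k + 1)**4 + (k + 1)**3 - 2*(k + 1)**2 - 4
s_(k+1) − s_k = -12*k**3 - 15*k**2 - 13*k - 4
(s_(k+1) − s_k) − t_k = 0

Valid: the claim telescopes to t_k.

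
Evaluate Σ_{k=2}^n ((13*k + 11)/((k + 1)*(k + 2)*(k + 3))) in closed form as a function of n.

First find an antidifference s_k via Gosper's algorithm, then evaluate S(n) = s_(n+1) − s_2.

S(n) = (19*n**2 + 17*n - 36)/(6*(n**2 + 5*n + 6))

Step 1: r(k) = (k + 1)*(13*k + 24)/((k + 4)*(13*k + 11)).
Normal form (A,B,C) = (k + 1, k + 4, k + 11/13).
Need (k + 1)·f(k+1) − (k + 3)·f(k) = k + 11/13.
Degrees (1,1,1) ⇒ d ≤ 2.
Match coefficients ⇒ f(k) = k*(6*k + 5)/13.
Get s_k = R·t_k = k*(6*k + 5)/((k + 1)*(k + 2)) with R(k) = B(k−1)f(k)/C(k) = k*(k + 3)*(6*k + 5)/(13*k + 11).
Δs = (13*k + 11)/(k**3 + 6*k**2 + 11*k + 6), as required.
s_(n+1) = (6*n**2 + 17*n + 11)/(n**2 + 5*n + 6) and s_(2) = 17/6, so S(n) = (19*n**2 + 17*n - 36)/(6*(n**2 + 5*n + 6)).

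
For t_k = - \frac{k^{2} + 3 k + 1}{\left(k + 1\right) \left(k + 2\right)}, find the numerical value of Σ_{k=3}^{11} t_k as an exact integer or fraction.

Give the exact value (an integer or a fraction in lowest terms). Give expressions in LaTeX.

Σ = -459/52

r(k) = (k + 1)*(3*k + (k + 1)**2 + 4)/((k + 3)*(k**2 + 3*k + 1)) after simplifying.
Factor: A=k + 1; B=k + 3; C=k**2 + 3*k + 1.
Set up (k + 1)·f(k+1) − (k + 2)·f(k) − (k**2 + 3*k + 1) = 0.
deg f ≤ 2 (via 1,1,2).
Match coefficients ⇒ f(k) = k**2.
Then R = B(k−1)f/C = k**2*(k + 2)/(k**2 + 3*k + 1), so s_k = R(k)·t_k = -k**2/(k + 1).
Verify: (k**2*(k + 2) - (k + 1)**3)/((k + 1)*(k + 2)) matches t_k.
Σ_(k=3)^(11) t_k = s_(12) − s_(3) = -144/13 − (-9/4) = -459/52.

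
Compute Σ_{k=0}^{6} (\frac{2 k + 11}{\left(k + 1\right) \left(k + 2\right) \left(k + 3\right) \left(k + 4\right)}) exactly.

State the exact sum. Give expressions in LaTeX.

r(k) = (k + 1)*(2*k + 13)/((k + 5)*(2*k + 11)) after simplifying.
A = k + 1, B = k + 5, C = k + 11/2.
Key eq: (k + 1)·f(k+1) = (k + 4)·f(k) + (k + 11/2).
d = 3 from the (1,1,1) case.
Solving with deg f ≤ 3: f(k) = k*(2*k**2 + 12*k + 19)/6.
So s_k = (B(k−1)f/C)·t_k = (k*(k + 4)*(2*k**2 + 12*k + 19)/(3*(2*k + 11)))·t_k = k*(2*k**2 + 12*k + 19)/(3*(k + 1)*(k + 2)*(k + 3)).
s_(k+1) − s_k = (2*k + 11)/(k**4 + 10*k**3 + 35*k**2 + 50*k + 24) = t_k.
Evaluate s at k=7 and k=0: 469/720 and 0; difference 469/720.

Σ = 469/720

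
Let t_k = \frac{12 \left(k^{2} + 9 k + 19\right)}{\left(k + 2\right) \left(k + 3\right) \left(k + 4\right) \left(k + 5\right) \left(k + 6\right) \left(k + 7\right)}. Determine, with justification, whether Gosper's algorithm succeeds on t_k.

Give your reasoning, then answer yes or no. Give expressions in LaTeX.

Step 1: r(k) = (k + 2)*(9*k + (k + 1)**2 + 28)/((k + 8)*(k**2 + 9*k + 19)).
A = k + 2, B = k + 8, C = k**2 + 9*k + 19.
Set up (k + 2)·f(k+1) − (k + 7)·f(k) − (k**2 + 9*k + 19) = 0.
Bound: deg f ≤ 5.
Solving with deg f ≤ 5: f(k) = k*(k + 3)*(k + 5)*(k**2 + 12*k + 44)/144.
Get s_k = R·t_k = k*(k**2 + 12*k + 44)/(12*(k**3 + 12*k**2 + 44*k + 48)) with R(k) = B(k−1)f(k)/C(k) = k*(k + 3)*(k + 5)*(k + 7)*(k**2 + 12*k + 44)/(144*(k**2 + 9*k + 19)).
Verify: 12*(k**2 + 9*k + 19)/(k**6 + 27*k**5 + 295*k**4 + 1665*k**3 + 5104*k**2 + 8028*k + 5040) matches t_k.

Yes. s_k = \frac{k \left(k^{2} + 12 k + 44\right)}{12 \left(k^{3} + 12 k^{2} + 44 k + 48\right)}.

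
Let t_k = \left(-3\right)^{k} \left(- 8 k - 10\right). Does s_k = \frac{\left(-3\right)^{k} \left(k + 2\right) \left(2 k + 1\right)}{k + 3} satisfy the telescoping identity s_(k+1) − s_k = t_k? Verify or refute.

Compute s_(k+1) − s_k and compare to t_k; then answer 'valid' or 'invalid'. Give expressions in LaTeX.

Invalid: residual \frac{\left(-3\right)^{k} \left(8 k^{2} + 36 k + 31\right)}{k^{2} + 7 k + 12} ≠ 0.

s_(k+1) = (-3)**(k + 1)*(k + 3)*(2*k + 3)/(k + 4)
s_(k+1) − s_k = (-3)**k*(-8*k**3 - 58*k**2 - 130*k - 89)/(k**2 + 7*k + 12)
(s_(k+1) − s_k) − t_k = (-3)**k*(8*k**2 + 36*k + 31)/(k**2 + 7*k + 12)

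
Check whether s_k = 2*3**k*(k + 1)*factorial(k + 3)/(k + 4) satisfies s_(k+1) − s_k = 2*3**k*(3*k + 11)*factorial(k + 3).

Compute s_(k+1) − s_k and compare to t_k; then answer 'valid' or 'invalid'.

s_(k+1) = 6*3**k*(k + 2)*factorial(k + 4)/(k + 5)
s_(k+1) − s_k = 2*3**k*(3*k**3 + 29*k**2 + 90*k + 91)*factorial(k + 3)/((k + 4)*(k + 5))
(s_(k+1) − s_k) − t_k = -6*3**k*(3*k**2 + 23*k + 43)*factorial(k + 3)/((k + 4)*(k + 5))

Invalid: residual -6*3**k*(3*k**2 + 23*k + 43)*factorial(k + 3)/((k + 4)*(k + 5)) ≠ 0.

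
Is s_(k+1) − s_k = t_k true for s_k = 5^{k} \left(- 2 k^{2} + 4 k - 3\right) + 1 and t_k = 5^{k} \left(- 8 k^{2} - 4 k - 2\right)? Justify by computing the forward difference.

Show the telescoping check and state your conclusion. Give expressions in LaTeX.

Valid — Δs_k = t_k.

s_(k+1) = -10*5**k*k**2 - 5*5**k + 1
s_(k+1) − s_k = 5**k*(-8*k**2 - 4*k - 2)
(s_(k+1) − s_k) − t_k = 0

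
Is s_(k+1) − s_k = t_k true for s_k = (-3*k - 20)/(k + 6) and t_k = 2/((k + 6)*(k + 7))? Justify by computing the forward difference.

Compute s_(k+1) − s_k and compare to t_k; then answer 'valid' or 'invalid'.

valid; difference matches t_k

s_(k+1) = (-3*k - 23)/(k + 7)
s_(k+1) − s_k = 2/(k**2 + 13*k + 42)
(s_(k+1) − s_k) − t_k = 0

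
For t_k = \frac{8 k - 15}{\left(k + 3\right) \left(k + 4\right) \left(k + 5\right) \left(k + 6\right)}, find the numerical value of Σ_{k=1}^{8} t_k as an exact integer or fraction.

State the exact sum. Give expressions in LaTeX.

Σ = 7/780

t_(k+1)/t_k = (k + 3)*(8*k - 7)/((k + 7)*(8*k - 15)).
Take A(k)=k + 3, B(k)=k + 7, C(k)=k - 15/8.
Need (k + 3)·f(k+1) − (k + 6)·f(k) = k - 15/8.
Bound: deg f ≤ 3.
Solving with deg f ≤ 3: f(k) = -k*(k**2 + 12*k + 287)/480.
So s_k = (B(k−1)f/C)·t_k = (-k*(k + 6)*(k**2 + 12*k + 287)/(60*(8*k - 15)))·t_k = k*(-k**2 - 12*k - 287)/(60*(k + 3)*(k + 4)*(k + 5)).
s_(k+1) − s_k = (8*k - 15)/(k**4 + 18*k**3 + 119*k**2 + 342*k + 360) = t_k.
Sum = s_(9) − s_(1); s_(9) = -17/520, s_(1) = -1/24 ⇒ 7/780.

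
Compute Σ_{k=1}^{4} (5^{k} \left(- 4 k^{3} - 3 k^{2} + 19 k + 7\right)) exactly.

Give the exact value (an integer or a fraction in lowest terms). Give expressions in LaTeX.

Σ = -146880

t_(k+1)/t_k = 5*(4*k**3 + 15*k**2 - k - 19)/(4*k**3 + 3*k**2 - 19*k - 7).
So A=5 and B=1, with C=k**3 + 3*k**2/4 - 19*k/4 - 7/4.
Key eq: (5)·f(k+1) = (1)·f(k) + (k**3 + 3*k**2/4 - 19*k/4 - 7/4).
Bound: deg f ≤ 3.
Solve for f: f(k) = (k**3 - 3*k**2 - k + 2)/4 (degree 3 ≤ 3).
So s_k = (B(k−1)f/C)·t_k = ((k**3 - 3*k**2 - k + 2)/(4*k**3 + 3*k**2 - 19*k - 7))·t_k = 5**k*(-k**3 + 3*k**2 + k - 2).
s_(k+1) − s_k = 5**k*(-4*k**3 - 3*k**2 + 19*k + 7) = t_k.
Σ_(k=1)^(4) t_k = s_(5) − s_(1) = -146875 − (5) = -146880.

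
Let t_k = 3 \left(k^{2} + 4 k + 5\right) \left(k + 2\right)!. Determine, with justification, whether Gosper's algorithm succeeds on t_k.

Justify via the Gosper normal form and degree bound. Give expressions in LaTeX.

Ratio r(k) = (k + 3)*(4*k + (k + 1)**2 + 9)/(k**2 + 4*k + 5).
Normal form (A,B,C) = (k + 3, 1, k**2 + 4*k + 5).
Set up (k + 3)·f(k+1) − (1)·f(k) − (k**2 + 4*k + 5) = 0.
d = 1 from the (1,0,2) case.
Coefficient equations give f(k) = k + 1.
R(k) = B(k−1)·f(k)/C(k) = (k + 1)/(k**2 + 4*k + 5); s_k = R·t_k = 3*(k + 1)*factorial(k + 2).
s_(k+1) − s_k = 3*(k**2 + 4*k + 5)*factorial(k + 2) = t_k.

Yes. s_k = 3 \left(k + 1\right) \left(k + 2\right)!.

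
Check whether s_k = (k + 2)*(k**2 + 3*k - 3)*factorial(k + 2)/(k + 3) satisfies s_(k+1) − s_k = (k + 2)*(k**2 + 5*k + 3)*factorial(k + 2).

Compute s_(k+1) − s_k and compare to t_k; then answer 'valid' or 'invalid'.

s_(k+1) = (k + 3)*(k**2 + 5*k + 1)*factorial(k + 3)/(k + 4)
s_(k+1) − s_k = (k**5 + 13*k**4 + 64*k**3 + 148*k**2 + 156*k + 51)*factorial(k + 2)/((k + 3)*(k + 4))
(s_(k+1) − s_k) − t_k = -(k**4 + 10*k**3 + 33*k**2 + 42*k + 21)*factorial(k + 2)/((k + 3)*(k + 4))

Invalid: residual -(k**4 + 10*k**3 + 33*k**2 + 42*k + 21)*factorial(k + 2)/((k + 3)*(k + 4)) ≠ 0.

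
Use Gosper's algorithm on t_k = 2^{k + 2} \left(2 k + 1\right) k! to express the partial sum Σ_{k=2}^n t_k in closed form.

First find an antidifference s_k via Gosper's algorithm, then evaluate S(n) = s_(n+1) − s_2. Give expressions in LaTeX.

S(n) = 8 \cdot 2^{n} \left(n + 1\right)! - 32

r(k) = 2*(k + 1)*(2*k + 3)/(2*k + 1) after simplifying.
So A=2*k + 2 and B=1, with C=k + 1/2.
Need (2*k + 2)·f(k+1) − (1)·f(k) = k + 1/2.
Bound: deg f ≤ 0.
Solve for f: f(k) = 1/2 (degree 0 ≤ 0).
Then R = B(k−1)f/C = 1/(2*k + 1), so s_k = R(k)·t_k = 2**(k + 2)*factorial(k).
Verify: 2**(k + 2)*(2*k + 1)*factorial(k) matches t_k.
Evaluate: s_(n+1) = 2**(n + 3)*factorial(n + 1); subtract s_(2) = 32 ⇒ S(n) = 8*2**n*factorial(n + 1) - 32.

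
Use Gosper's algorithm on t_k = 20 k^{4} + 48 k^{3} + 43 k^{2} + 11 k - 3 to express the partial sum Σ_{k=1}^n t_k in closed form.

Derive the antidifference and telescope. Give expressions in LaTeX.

The ratio is (20*k**4 + 128*k**3 + 307*k**2 + 321*k + 119)/(20*k**4 + 48*k**3 + 43*k**2 + 11*k - 3).
So A=1 and B=1, with C=k**4 + 12*k**3/5 + 43*k**2/20 + 11*k/20 - 3/20.
Key eq: (1)·f(k+1) = (1)·f(k) + (k**4 + 12*k**3/5 + 43*k**2/20 + 11*k/20 - 3/20).
d = 5 from the (0,0,4) case.
Match coefficients ⇒ f(k) = k*(4*k**4 + 2*k**3 - 3*k**2 - 4*k - 2)/20.
R(k) = B(k−1)·f(k)/C(k) = k*(4*k**4 + 2*k**3 - 3*k**2 - 4*k - 2)/(20*k**4 + 48*k**3 + 43*k**2 + 11*k - 3); s_k = R·t_k = k*(4*k**4 + 2*k**3 - 3*k**2 - 4*k - 2).
Δs = 20*k**4 + 48*k**3 + 43*k**2 + 11*k - 3, as required.
Evaluate: s_(n+1) = 4*n**5 + 22*n**4 + 45*n**3 + 39*n**2 + 9*n - 3; subtract s_(1) = -3 ⇒ S(n) = n*(4*n**4 + 22*n**3 + 45*n**2 + 39*n + 9).

S(n) = n \left(4 n^{4} + 22 n^{3} + 45 n^{2} + 39 n + 9\right)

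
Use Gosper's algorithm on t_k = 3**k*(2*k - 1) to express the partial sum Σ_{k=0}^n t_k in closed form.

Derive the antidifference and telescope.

S(n) = 3**(n + 1)*n - 3**(n + 1) + 2

The ratio is 3*(2*k + 1)/(2*k - 1).
Gosper form: A/B · C(k+1)/C(k) with A=3, B=1, C=k - 1/2.
Solve (3)·f(k+1) − (1)·f(k) = k - 1/2.
d = 1 from the (0,0,1) case.
Match coefficients ⇒ f(k) = (k - 2)/2.
So s_k = (B(k−1)f/C)·t_k = ((k - 2)/(2*k - 1))·t_k = 3**k*(k - 2).
Check: Δs_k = 3**k*(2*k - 1). ✓
Telescope: S(n) = s_(n+1) − s_(0) = 3**(n + 1)*(n - 1) − (-2) = 3**(n + 1)*n - 3**(n + 1) + 2.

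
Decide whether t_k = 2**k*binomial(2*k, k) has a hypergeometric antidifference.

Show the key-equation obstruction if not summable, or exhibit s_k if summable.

No — negative degree bound, so no certificate f.

Compute t_(k+1)/t_k: get 4*(2*k + 1)/(k + 1).
A = 8*k + 4, B = k + 1, C = 1.
Solve (8*k + 4)·f(k+1) − (k)·f(k) = 1.
Bound: deg f ≤ -1.
d = -1 < 0 ⇒ no nonzero polynomial f; not summable.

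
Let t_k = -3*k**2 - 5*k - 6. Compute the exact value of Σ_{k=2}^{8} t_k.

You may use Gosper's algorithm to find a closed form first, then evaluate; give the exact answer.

Step 1: r(k) = (3*k**2 + 11*k + 14)/(3*k**2 + 5*k + 6).
Gosper form: A/B · C(k+1)/C(k) with A=1, B=1, C=k**2 + 5*k/3 + 2.
Solve (1)·f(k+1) − (1)·f(k) = k**2 + 5*k/3 + 2.
d = 3 from the (0,0,2) case.
A polynomial solution: f(k) = k*(k**2 + k + 4)/3.
Get s_k = R·t_k = k*(-k**2 - k - 4) with R(k) = B(k−1)f(k)/C(k) = k*(k**2 + k + 4)/(3*k**2 + 5*k + 6).
s_(k+1) − s_k = -3*k**2 - 5*k - 6 = t_k.
Sum = s_(9) − s_(2); s_(9) = -846, s_(2) = -20 ⇒ -826.

Σ = -826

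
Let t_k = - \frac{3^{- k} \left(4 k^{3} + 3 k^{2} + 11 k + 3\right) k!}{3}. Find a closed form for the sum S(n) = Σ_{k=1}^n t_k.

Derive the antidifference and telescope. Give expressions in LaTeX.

The ratio is (4*k**4 + 19*k**3 + 44*k**2 + 50*k + 21)/(3*(4*k**3 + 3*k**2 + 11*k + 3)).
Normal form (A,B,C) = (k/3 + 1/3, 1, k**3 + 3*k**2/4 + 11*k/4 + 3/4).
Key eq: (k/3 + 1/3)·f(k+1) = (1)·f(k) + (k**3 + 3*k**2/4 + 11*k/4 + 3/4).
d = 2 from the (1,0,3) case.
Match coefficients ⇒ f(k) = 3*(4*k**2 + 3*k + 2)/4.
Get s_k = R·t_k = -(4*k**2 + 3*k + 2)*factorial(k)/3**k with R(k) = B(k−1)f(k)/C(k) = 3*(4*k**2 + 3*k + 2)/(4*k**3 + 3*k**2 + 11*k + 3).
Check: Δs_k = -(4*k**3 + 3*k**2 + 11*k + 3)*factorial(k)/(3*3**k). ✓
s_(n+1) = -3**(-n - 1)*(4*n**2 + 11*n + 9)*factorial(n + 1) and s_(1) = -3, so S(n) = 3**(-n - 1)*(3**(n + 2) - 4*n**3*factorial(n) - 15*n**2*factorial(n) - 20*n*factorial(n) - 9*factorial(n)).

S(n) = 3^{- n - 1} \left(3^{n + 2} - 4 n^{3} n! - 15 n^{2} n! - 20 n n! - 9 n!\right)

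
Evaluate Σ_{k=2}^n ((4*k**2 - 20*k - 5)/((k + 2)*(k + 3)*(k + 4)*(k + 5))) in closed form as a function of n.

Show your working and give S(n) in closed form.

S(n) = (17*n**3 - 276*n**2 - 161*n + 420)/(120*(n**3 + 12*n**2 + 47*n + 60))

Compute t_(k+1)/t_k: get (k + 2)*(20*k - 4*(k + 1)**2 + 25)/((k + 6)*(-4*k**2 + 20*k + 5)).
Gosper form: A/B · C(k+1)/C(k) with A=k + 2, B=k + 6, C=k**2 - 5*k - 5/4.
Need (k + 2)·f(k+1) − (k + 5)·f(k) = k**2 - 5*k - 5/4.
d = 3 from the (1,1,2) case.
Match coefficients ⇒ f(k) = k*(k**2 - 87*k + 26)/96.
Then R = B(k−1)f/C = k*(k + 5)*(k**2 - 87*k + 26)/(24*(4*k**2 - 20*k - 5)), so s_k = R(k)·t_k = k*(k**2 - 87*k + 26)/(24*(k + 2)*(k + 3)*(k + 4)).
Check: Δs_k = (4*k**2 - 20*k - 5)/(k**4 + 14*k**3 + 71*k**2 + 154*k + 120). ✓
Telescope: S(n) = s_(n+1) − s_(2) = (n**3 - 84*n**2 - 145*n - 60)/(24*(n**3 + 12*n**2 + 47*n + 60)) − (-1/10) = (17*n**3 - 276*n**2 - 161*n + 420)/(120*(n**3 + 12*n**2 + 47*n + 60)).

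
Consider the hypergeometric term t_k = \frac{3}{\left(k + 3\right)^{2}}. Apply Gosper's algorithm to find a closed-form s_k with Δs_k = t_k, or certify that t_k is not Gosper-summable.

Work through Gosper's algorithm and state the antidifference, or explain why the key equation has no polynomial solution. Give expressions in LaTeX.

Compute t_(k+1)/t_k: get (k + 3)**2/(k + 4)**2.
Take A(k)=k**2 + 6*k + 9, B(k)=k**2 + 8*k + 16, C(k)=1.
Need (k**2 + 6*k + 9)·f(k+1) − (k**2 + 6*k + 9)·f(k) = 1.
deg f ≤ 0 (via 2,2,0).
f = c0 ⇒ A·f(k+1) − B(k−1)·f(k) − C = -1. The system {-1 = 0} is inconsistent; no antidifference.

not Gosper-summable; s_k does not exist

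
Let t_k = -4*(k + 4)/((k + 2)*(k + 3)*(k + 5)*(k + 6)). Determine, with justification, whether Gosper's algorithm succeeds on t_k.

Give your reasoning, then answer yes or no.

Step 1: r(k) = (k + 2)*(k + 5)**2/((k + 4)**2*(k + 7)).
Take A(k)=k + 2, B(k)=k + 7, C(k)=k**2 + 8*k + 16.
Need (k + 2)·f(k+1) − (k + 6)·f(k) = k**2 + 8*k + 16.
From deg A=1, deg B=1, deg C=2: d=4.
A polynomial solution: f(k) = k*(k + 3)*(k + 4)*(k + 7)/20.
Get s_k = R·t_k = k*(-k - 7)/(5*(k**2 + 7*k + 10)) with R(k) = B(k−1)f(k)/C(k) = k*(k + 3)*(k + 6)*(k + 7)/(20*(k + 4)).
Verify: 4*(-k - 4)/(k**4 + 16*k**3 + 91*k**2 + 216*k + 180) matches t_k.

Yes. s_k = k*(-k - 7)/(5*(k**2 + 7*k + 10)).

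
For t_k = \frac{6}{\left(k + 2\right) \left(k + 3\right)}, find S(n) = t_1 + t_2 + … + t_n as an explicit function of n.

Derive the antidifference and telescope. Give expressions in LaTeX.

S(n) = \frac{2 n}{n + 3}

t_(k+1)/t_k = (k + 2)/(k + 4).
So A=k + 2 and B=k + 4, with C=1.
Set up (k + 2)·f(k+1) − (k + 3)·f(k) − (1) = 0.
Bound: deg f ≤ 1.
Match coefficients ⇒ f(k) = k/2.
Certificate R = B(k−1)f/C = k*(k + 3)/2 gives s_k = 3*k/(k + 2).
Δs = 6/(k**2 + 5*k + 6), as required.
Σ_(k=1)^n t_k = s_(n+1) − s_(1) = (3*(n + 1)/(n + 3)) − (1), i.e. 2*n/(n + 3).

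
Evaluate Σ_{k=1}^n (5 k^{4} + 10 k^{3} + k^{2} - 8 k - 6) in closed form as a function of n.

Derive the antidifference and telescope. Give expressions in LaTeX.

Compute t_(k+1)/t_k: get (5*k**4 + 30*k**3 + 61*k**2 + 44*k + 2)/(5*k**4 + 10*k**3 + k**2 - 8*k - 6).
So A=1 and B=1, with C=k**4 + 2*k**3 + k**2/5 - 8*k/5 - 6/5.
f must satisfy (1)·f(k+1) − (1)·f(k) = k**4 + 2*k**3 + k**2/5 - 8*k/5 - 6/5.
From deg A=0, deg B=0, deg C=4: d=5.
Solving with deg f ≤ 5: f(k) = k*(k**4 - 3*k**2 - 2*k - 2)/5.
Get s_k = R·t_k = k*(k**4 - 3*k**2 - 2*k - 2) with R(k) = B(k−1)f(k)/C(k) = k*(k**4 - 3*k**2 - 2*k - 2)/(5*k**4 + 10*k**3 + k**2 - 8*k - 6).
Check: Δs_k = 5*k**4 + 10*k**3 + k**2 - 8*k - 6. ✓
Telescope: S(n) = s_(n+1) − s_(1) = n**5 + 5*n**4 + 7*n**3 - n**2 - 10*n - 6 − (-6) = n*(n**4 + 5*n**3 + 7*n**2 - n - 10).

S(n) = n \left(n^{4} + 5 n^{3} + 7 n^{2} - n - 10\right)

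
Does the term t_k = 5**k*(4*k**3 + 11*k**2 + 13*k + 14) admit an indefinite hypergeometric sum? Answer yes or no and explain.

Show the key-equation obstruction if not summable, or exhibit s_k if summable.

Yes. s_k = 5**k*(k**3 - k**2 + 2*k + 1).

Step 1: r(k) = 5*(4*k**3 + 23*k**2 + 47*k + 42)/(4*k**3 + 11*k**2 + 13*k + 14).
Take A(k)=5, B(k)=1, C(k)=k**3 + 11*k**2/4 + 13*k/4 + 7/2.
Key eq: (5)·f(k+1) = (1)·f(k) + (k**3 + 11*k**2/4 + 13*k/4 + 7/2).
deg f ≤ 3 (via 0,0,3).
Match coefficients ⇒ f(k) = (k**3 - k**2 + 2*k + 1)/4.
Certificate R = B(k−1)f/C = (k**3 - k**2 + 2*k + 1)/((k + 2)*(4*k**2 + 3*k + 7)) gives s_k = 5**k*(k**3 - k**2 + 2*k + 1).
Δs = 5**k*(4*k**3 + 11*k**2 + 13*k + 14), as required.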